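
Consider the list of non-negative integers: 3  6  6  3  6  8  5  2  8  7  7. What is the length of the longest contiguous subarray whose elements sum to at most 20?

Extend to the right; shrink from the left whenever the sum exceeds 20:
add 3: [3] sum 3, len 1
add 6: [3, 6] sum 9, len 2
add 6: [3, 6, 6] sum 15, len 3
add 3: [3, 6, 6, 3] sum 18, len 4
add 6: [6, 3, 6] sum 15, len 3
add 8: [3, 6, 8] sum 17, len 3
add 5: [6, 8, 5] sum 19, len 3
add 2: [8, 5, 2] sum 15, len 3
add 8: [5, 2, 8] sum 15, len 3
add 7: [2, 8, 7] sum 17, len 3
add 7: [7, 7] sum 14, len 2
Longest length seen: 4.

4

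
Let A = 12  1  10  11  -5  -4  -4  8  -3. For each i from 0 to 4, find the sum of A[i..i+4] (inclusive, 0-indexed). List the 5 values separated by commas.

29, 13, 8, 6, -8

Sliding a size-5 window across the 9 values:
12 1 10 11 -5 → sum 29
1 10 11 -5 -4 → sum 13
10 11 -5 -4 -4 → sum 8
11 -5 -4 -4 8 → sum 6
-5 -4 -4 8 -3 → sum -8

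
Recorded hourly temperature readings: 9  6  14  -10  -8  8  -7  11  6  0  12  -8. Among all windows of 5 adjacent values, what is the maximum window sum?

Window sums for each of the 8 positions:
(9, 6, 14, -10, -8) → sum 11
(6, 14, -10, -8, 8) → sum 10
(14, -10, -8, 8, -7) → sum -3
(-10, -8, 8, -7, 11) → sum -6
(-8, 8, -7, 11, 6) → sum 10
(8, -7, 11, 6, 0) → sum 18
(-7, 11, 6, 0, 12) → sum 22
(11, 6, 0, 12, -8) → sum 21
Maximum of these is 22.

22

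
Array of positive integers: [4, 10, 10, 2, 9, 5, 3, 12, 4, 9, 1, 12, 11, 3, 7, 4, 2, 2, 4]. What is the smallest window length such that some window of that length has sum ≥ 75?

Extend right; whenever the sum reaches 75, record the length and shrink from the left:
add 4: running sum 4 < 75
add 10: running sum 14 < 75
add 10: running sum 24 < 75
add 2: running sum 26 < 75
add 9: running sum 35 < 75
add 5: running sum 40 < 75
add 3: running sum 43 < 75
add 12: running sum 55 < 75
add 4: running sum 59 < 75
add 9: running sum 68 < 75
add 1: running sum 69 < 75
add 12: shortest ending here [10, 10, 2, 9, 5, 3, 12, 4, 9, 1, 12] sum 77, len 11
add 11: shortest ending here [10, 2, 9, 5, 3, 12, 4, 9, 1, 12, 11] sum 78, len 11
add 3: shortest ending here [10, 2, 9, 5, 3, 12, 4, 9, 1, 12, 11, 3] sum 81, len 12
add 7: shortest ending here [9, 5, 3, 12, 4, 9, 1, 12, 11, 3, 7] sum 76, len 11
add 4: shortest ending here [9, 5, 3, 12, 4, 9, 1, 12, 11, 3, 7, 4] sum 80, len 12
add 2: shortest ending here [9, 5, 3, 12, 4, 9, 1, 12, 11, 3, 7, 4, 2] sum 82, len 13
add 2: shortest ending here [5, 3, 12, 4, 9, 1, 12, 11, 3, 7, 4, 2, 2] sum 75, len 13
add 4: shortest ending here [5, 3, 12, 4, 9, 1, 12, 11, 3, 7, 4, 2, 2, 4] sum 79, len 14
Shortest qualifying length: 11.

11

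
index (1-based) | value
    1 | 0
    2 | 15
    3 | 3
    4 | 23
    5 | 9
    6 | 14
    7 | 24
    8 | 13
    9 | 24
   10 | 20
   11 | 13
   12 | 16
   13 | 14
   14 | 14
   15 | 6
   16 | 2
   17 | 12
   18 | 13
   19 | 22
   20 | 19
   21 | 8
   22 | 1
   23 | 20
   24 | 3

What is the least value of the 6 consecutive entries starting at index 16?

Elements at indices 16..21: 2, 12, 13, 22, 19, 8
min(2, 12, 13, 22, 19, 8) = 2

2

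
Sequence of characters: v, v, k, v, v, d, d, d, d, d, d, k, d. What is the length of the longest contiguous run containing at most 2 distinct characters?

8

[v] 1 distinct, len 1
[v, v] 1 distinct, len 2
[v, v, k] 2 distinct, len 3
[v, v, k, v] 2 distinct, len 4
[v, v, k, v, v] 2 distinct, len 5
[v, v, d] 2 distinct, len 3
[v, v, d, d] 2 distinct, len 4
[v, v, d, d, d] 2 distinct, len 5
[v, v, d, d, d, d] 2 distinct, len 6
[v, v, d, d, d, d, d] 2 distinct, len 7
[v, v, d, d, d, d, d, d] 2 distinct, len 8
[d, d, d, d, d, d, k] 2 distinct, len 7
[d, d, d, d, d, d, k, d] 2 distinct, len 8
Longest length with ≤2 distinct: 8.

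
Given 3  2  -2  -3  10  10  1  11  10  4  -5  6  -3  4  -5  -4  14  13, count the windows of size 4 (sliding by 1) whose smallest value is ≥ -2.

3

[3, 2, -2, -3] → min -3
[2, -2, -3, 10] → min -3
[-2, -3, 10, 10] → min -3
[-3, 10, 10, 1] → min -3
[10, 10, 1, 11] → min 1  ≥ -2 ✓
[10, 1, 11, 10] → min 1  ≥ -2 ✓
[1, 11, 10, 4] → min 1  ≥ -2 ✓
[11, 10, 4, -5] → min -5
[10, 4, -5, 6] → min -5
[4, -5, 6, -3] → min -5
[-5, 6, -3, 4] → min -5
[6, -3, 4, -5] → min -5
[-3, 4, -5, -4] → min -5
[4, -5, -4, 14] → min -5
[-5, -4, 14, 13] → min -5
3 windows satisfy the condition.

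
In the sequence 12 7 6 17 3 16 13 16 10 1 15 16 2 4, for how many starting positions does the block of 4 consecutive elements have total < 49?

12 7 6 17 → sum 42  < 49 ✓
7 6 17 3 → sum 33  < 49 ✓
6 17 3 16 → sum 42  < 49 ✓
17 3 16 13 → sum 49
3 16 13 16 → sum 48  < 49 ✓
16 13 16 10 → sum 55
13 16 10 1 → sum 40  < 49 ✓
16 10 1 15 → sum 42  < 49 ✓
10 1 15 16 → sum 42  < 49 ✓
1 15 16 2 → sum 34  < 49 ✓
15 16 2 4 → sum 37  < 49 ✓
9 windows satisfy the condition.

9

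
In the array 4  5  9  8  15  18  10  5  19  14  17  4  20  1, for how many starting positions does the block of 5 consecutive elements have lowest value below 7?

(4, 5, 9, 8, 15) → min 4  < 7 ✓
(5, 9, 8, 15, 18) → min 5  < 7 ✓
(9, 8, 15, 18, 10) → min 8
(8, 15, 18, 10, 5) → min 5  < 7 ✓
(15, 18, 10, 5, 19) → min 5  < 7 ✓
(18, 10, 5, 19, 14) → min 5  < 7 ✓
(10, 5, 19, 14, 17) → min 5  < 7 ✓
(5, 19, 14, 17, 4) → min 4  < 7 ✓
(19, 14, 17, 4, 20) → min 4  < 7 ✓
(14, 17, 4, 20, 1) → min 1  < 7 ✓
9 windows satisfy the condition.

9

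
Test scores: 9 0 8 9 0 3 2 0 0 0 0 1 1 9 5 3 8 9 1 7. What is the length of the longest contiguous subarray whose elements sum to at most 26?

12

add 9: [9] sum 9, len 1
add 0: [9, 0] sum 9, len 2
add 8: [9, 0, 8] sum 17, len 3
add 9: [9, 0, 8, 9] sum 26, len 4
add 0: [9, 0, 8, 9, 0] sum 26, len 5
add 3: [0, 8, 9, 0, 3] sum 20, len 5
add 2: [0, 8, 9, 0, 3, 2] sum 22, len 6
add 0: [0, 8, 9, 0, 3, 2, 0] sum 22, len 7
add 0: [0, 8, 9, 0, 3, 2, 0, 0] sum 22, len 8
add 0: [0, 8, 9, 0, 3, 2, 0, 0, 0] sum 22, len 9
add 0: [0, 8, 9, 0, 3, 2, 0, 0, 0, 0] sum 22, len 10
add 1: [0, 8, 9, 0, 3, 2, 0, 0, 0, 0, 1] sum 23, len 11
add 1: [0, 8, 9, 0, 3, 2, 0, 0, 0, 0, 1, 1] sum 24, len 12
add 9: [9, 0, 3, 2, 0, 0, 0, 0, 1, 1, 9] sum 25, len 11
add 5: [0, 3, 2, 0, 0, 0, 0, 1, 1, 9, 5] sum 21, len 11
add 3: [0, 3, 2, 0, 0, 0, 0, 1, 1, 9, 5, 3] sum 24, len 12
add 8: [1, 9, 5, 3, 8] sum 26, len 5
add 9: [5, 3, 8, 9] sum 25, len 4
add 1: [5, 3, 8, 9, 1] sum 26, len 5
add 7: [8, 9, 1, 7] sum 25, len 4
Longest length seen: 12.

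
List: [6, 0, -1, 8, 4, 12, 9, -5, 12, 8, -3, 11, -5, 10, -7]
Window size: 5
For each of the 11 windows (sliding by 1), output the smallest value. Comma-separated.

(6, 0, -1, 8, 4) → min -1
(0, -1, 8, 4, 12) → min -1
(-1, 8, 4, 12, 9) → min -1
(8, 4, 12, 9, -5) → min -5
(4, 12, 9, -5, 12) → min -5
(12, 9, -5, 12, 8) → min -5
(9, -5, 12, 8, -3) → min -5
(-5, 12, 8, -3, 11) → min -5
(12, 8, -3, 11, -5) → min -5
(8, -3, 11, -5, 10) → min -5
(-3, 11, -5, 10, -7) → min -7

-1, -1, -1, -5, -5, -5, -5, -5, -5, -5, -7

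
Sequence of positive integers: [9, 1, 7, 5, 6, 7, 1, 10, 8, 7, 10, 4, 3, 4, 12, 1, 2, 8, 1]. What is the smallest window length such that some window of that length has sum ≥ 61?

9

Extend right; whenever the sum reaches 61, record the length and shrink from the left:
add 9: running sum 9 < 61
add 1: running sum 10 < 61
add 7: running sum 17 < 61
add 5: running sum 22 < 61
add 6: running sum 28 < 61
add 7: running sum 35 < 61
add 1: running sum 36 < 61
add 10: running sum 46 < 61
add 8: running sum 54 < 61
end 9: [9, 1, 7, 5, 6, 7, 1, 10, 8, 7] sum 61, len 10
end 10: [7, 5, 6, 7, 1, 10, 8, 7, 10] sum 61, len 9
end 11: [7, 5, 6, 7, 1, 10, 8, 7, 10, 4] sum 65, len 10
end 12: [5, 6, 7, 1, 10, 8, 7, 10, 4, 3] sum 61, len 10
end 13: [5, 6, 7, 1, 10, 8, 7, 10, 4, 3, 4] sum 65, len 11
end 14: [7, 1, 10, 8, 7, 10, 4, 3, 4, 12] sum 66, len 10
end 15: [7, 1, 10, 8, 7, 10, 4, 3, 4, 12, 1] sum 67, len 11
end 16: [10, 8, 7, 10, 4, 3, 4, 12, 1, 2] sum 61, len 10
end 17: [10, 8, 7, 10, 4, 3, 4, 12, 1, 2, 8] sum 69, len 11
end 18: [10, 8, 7, 10, 4, 3, 4, 12, 1, 2, 8, 1] sum 70, len 12
Shortest qualifying length: 9.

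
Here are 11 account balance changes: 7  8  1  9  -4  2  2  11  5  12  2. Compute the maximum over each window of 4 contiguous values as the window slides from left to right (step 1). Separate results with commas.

9, 9, 9, 9, 11, 11, 12, 12

Sliding a size-4 window across the 11 values:
[7, 8, 1, 9] → max 9
[8, 1, 9, -4] → max 9
[1, 9, -4, 2] → max 9
[9, -4, 2, 2] → max 9
[-4, 2, 2, 11] → max 11
[2, 2, 11, 5] → max 11
[2, 11, 5, 12] → max 12
[11, 5, 12, 2] → max 12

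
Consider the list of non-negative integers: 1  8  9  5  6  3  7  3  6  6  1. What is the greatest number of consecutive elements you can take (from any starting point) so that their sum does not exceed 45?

8

Extend to the right; shrink from the left whenever the sum exceeds 45:
[1] sum 1 len 1
[1, 8] sum 9 len 2
[1, 8, 9] sum 18 len 3
[1, 8, 9, 5] sum 23 len 4
[1, 8, 9, 5, 6] sum 29 len 5
[1, 8, 9, 5, 6, 3] sum 32 len 6
[1, 8, 9, 5, 6, 3, 7] sum 39 len 7
[1, 8, 9, 5, 6, 3, 7, 3] sum 42 len 8
[9, 5, 6, 3, 7, 3, 6] sum 39 len 7
[9, 5, 6, 3, 7, 3, 6, 6] sum 45 len 8
[5, 6, 3, 7, 3, 6, 6, 1] sum 37 len 8
Longest length seen: 8.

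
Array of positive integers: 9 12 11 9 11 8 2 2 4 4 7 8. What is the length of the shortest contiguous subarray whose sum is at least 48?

5

add 9: running sum 9 < 48
add 12: running sum 21 < 48
add 11: running sum 32 < 48
add 9: running sum 41 < 48
add 11: shortest ending here [9, 12, 11, 9, 11] sum 52, len 5
add 8: shortest ending here [12, 11, 9, 11, 8] sum 51, len 5
add 2: shortest ending here [12, 11, 9, 11, 8, 2] sum 53, len 6
add 2: shortest ending here [12, 11, 9, 11, 8, 2, 2] sum 55, len 7
add 4: shortest ending here [12, 11, 9, 11, 8, 2, 2, 4] sum 59, len 8
add 4: shortest ending here [11, 9, 11, 8, 2, 2, 4, 4] sum 51, len 8
add 7: shortest ending here [11, 9, 11, 8, 2, 2, 4, 4, 7] sum 58, len 9
add 8: shortest ending here [9, 11, 8, 2, 2, 4, 4, 7, 8] sum 55, len 9
Shortest qualifying length: 5.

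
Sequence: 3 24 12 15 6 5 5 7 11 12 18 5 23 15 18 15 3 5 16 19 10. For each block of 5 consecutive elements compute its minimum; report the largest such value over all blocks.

Window mins for each of the 17 positions:
3 24 12 15 6 → min 3
24 12 15 6 5 → min 5
12 15 6 5 5 → min 5
15 6 5 5 7 → min 5
6 5 5 7 11 → min 5
5 5 7 11 12 → min 5
5 7 11 12 18 → min 5
7 11 12 18 5 → min 5
11 12 18 5 23 → min 5
12 18 5 23 15 → min 5
18 5 23 15 18 → min 5
5 23 15 18 15 → min 5
23 15 18 15 3 → min 3
15 18 15 3 5 → min 3
18 15 3 5 16 → min 3
15 3 5 16 19 → min 3
3 5 16 19 10 → min 3
Largest of these is 5.

5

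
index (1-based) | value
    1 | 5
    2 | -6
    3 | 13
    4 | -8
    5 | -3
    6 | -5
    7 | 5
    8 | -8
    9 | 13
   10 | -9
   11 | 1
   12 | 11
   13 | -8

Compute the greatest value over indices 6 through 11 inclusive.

13

Elements at indices 6..11: -5, 5, -8, 13, -9, 1
max(-5, 5, -8, 13, -9, 1) = 13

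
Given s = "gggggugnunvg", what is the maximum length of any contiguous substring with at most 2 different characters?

Extend right; when distinct count exceeds 2, shrink from the left:
add g: window [g] (1 distinct), len 1
add g: window [g, g] (1 distinct), len 2
add g: window [g, g, g] (1 distinct), len 3
add g: window [g, g, g, g] (1 distinct), len 4
add g: window [g, g, g, g, g] (1 distinct), len 5
add u: window [g, g, g, g, g, u] (2 distinct), len 6
add g: window [g, g, g, g, g, u, g] (2 distinct), len 7
add n: window [g, n] (2 distinct), len 2
add u: window [n, u] (2 distinct), len 2
add n: window [n, u, n] (2 distinct), len 3
add v: window [n, v] (2 distinct), len 2
add g: window [v, g] (2 distinct), len 2
Longest length with ≤2 distinct: 7.

7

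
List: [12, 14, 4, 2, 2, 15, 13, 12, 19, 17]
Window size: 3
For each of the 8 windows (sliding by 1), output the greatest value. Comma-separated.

14, 14, 4, 15, 15, 15, 19, 19

(12, 14, 4) → max 14
(14, 4, 2) → max 14
(4, 2, 2) → max 4
(2, 2, 15) → max 15
(2, 15, 13) → max 15
(15, 13, 12) → max 15
(13, 12, 19) → max 19
(12, 19, 17) → max 19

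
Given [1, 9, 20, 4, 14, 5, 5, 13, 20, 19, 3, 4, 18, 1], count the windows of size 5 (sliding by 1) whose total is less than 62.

[1, 9, 20, 4, 14] → sum 48  < 62 ✓
[9, 20, 4, 14, 5] → sum 52  < 62 ✓
[20, 4, 14, 5, 5] → sum 48  < 62 ✓
[4, 14, 5, 5, 13] → sum 41  < 62 ✓
[14, 5, 5, 13, 20] → sum 57  < 62 ✓
[5, 5, 13, 20, 19] → sum 62
[5, 13, 20, 19, 3] → sum 60  < 62 ✓
[13, 20, 19, 3, 4] → sum 59  < 62 ✓
[20, 19, 3, 4, 18] → sum 64
[19, 3, 4, 18, 1] → sum 45  < 62 ✓
8 windows satisfy the condition.

8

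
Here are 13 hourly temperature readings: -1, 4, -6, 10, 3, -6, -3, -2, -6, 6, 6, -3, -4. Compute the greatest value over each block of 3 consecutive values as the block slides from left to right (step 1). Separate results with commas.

4, 10, 10, 10, 3, -2, -2, 6, 6, 6, 6

[-1, 4, -6] → max 4
[4, -6, 10] → max 10
[-6, 10, 3] → max 10
[10, 3, -6] → max 10
[3, -6, -3] → max 3
[-6, -3, -2] → max -2
[-3, -2, -6] → max -2
[-2, -6, 6] → max 6
[-6, 6, 6] → max 6
[6, 6, -3] → max 6
[6, -3, -4] → max 6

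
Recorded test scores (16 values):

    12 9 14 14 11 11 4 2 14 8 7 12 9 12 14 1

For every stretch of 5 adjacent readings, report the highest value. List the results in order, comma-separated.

Sliding a size-5 window across the 16 values:
[12, 9, 14, 14, 11] → max 14
[9, 14, 14, 11, 11] → max 14
[14, 14, 11, 11, 4] → max 14
[14, 11, 11, 4, 2] → max 14
[11, 11, 4, 2, 14] → max 14
[11, 4, 2, 14, 8] → max 14
[4, 2, 14, 8, 7] → max 14
[2, 14, 8, 7, 12] → max 14
[14, 8, 7, 12, 9] → max 14
[8, 7, 12, 9, 12] → max 12
[7, 12, 9, 12, 14] → max 14
[12, 9, 12, 14, 1] → max 14

14, 14, 14, 14, 14, 14, 14, 14, 14, 12, 14, 14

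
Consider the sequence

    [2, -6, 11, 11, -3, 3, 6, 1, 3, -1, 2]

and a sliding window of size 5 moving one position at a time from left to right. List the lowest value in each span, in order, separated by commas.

-6, -6, -3, -3, -3, -1, -1

[2, -6, 11, 11, -3] → min -6
[-6, 11, 11, -3, 3] → min -6
[11, 11, -3, 3, 6] → min -3
[11, -3, 3, 6, 1] → min -3
[-3, 3, 6, 1, 3] → min -3
[3, 6, 1, 3, -1] → min -1
[6, 1, 3, -1, 2] → min -1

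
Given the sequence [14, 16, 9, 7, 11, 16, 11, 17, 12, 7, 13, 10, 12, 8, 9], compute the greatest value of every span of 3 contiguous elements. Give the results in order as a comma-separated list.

16, 16, 11, 16, 16, 17, 17, 17, 13, 13, 13, 12, 12

(14, 16, 9) → max 16
(16, 9, 7) → max 16
(9, 7, 11) → max 11
(7, 11, 16) → max 16
(11, 16, 11) → max 16
(16, 11, 17) → max 17
(11, 17, 12) → max 17
(17, 12, 7) → max 17
(12, 7, 13) → max 13
(7, 13, 10) → max 13
(13, 10, 12) → max 13
(10, 12, 8) → max 12
(12, 8, 9) → max 12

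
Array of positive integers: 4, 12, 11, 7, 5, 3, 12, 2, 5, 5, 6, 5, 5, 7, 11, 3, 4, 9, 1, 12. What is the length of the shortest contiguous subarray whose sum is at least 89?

14

Extend right; whenever the sum reaches 89, record the length and shrink from the left:
add 4: running sum 4 < 89
add 12: running sum 16 < 89
add 11: running sum 27 < 89
add 7: running sum 34 < 89
add 5: running sum 39 < 89
add 3: running sum 42 < 89
add 12: running sum 54 < 89
add 2: running sum 56 < 89
add 5: running sum 61 < 89
add 5: running sum 66 < 89
add 6: running sum 72 < 89
add 5: running sum 77 < 89
add 5: running sum 82 < 89
end 13: [4, 12, 11, 7, 5, 3, 12, 2, 5, 5, 6, 5, 5, 7] sum 89, len 14
end 14: [12, 11, 7, 5, 3, 12, 2, 5, 5, 6, 5, 5, 7, 11] sum 96, len 14
end 15: [12, 11, 7, 5, 3, 12, 2, 5, 5, 6, 5, 5, 7, 11, 3] sum 99, len 15
end 16: [11, 7, 5, 3, 12, 2, 5, 5, 6, 5, 5, 7, 11, 3, 4] sum 91, len 15
end 17: [7, 5, 3, 12, 2, 5, 5, 6, 5, 5, 7, 11, 3, 4, 9] sum 89, len 15
end 18: [7, 5, 3, 12, 2, 5, 5, 6, 5, 5, 7, 11, 3, 4, 9, 1] sum 90, len 16
end 19: [3, 12, 2, 5, 5, 6, 5, 5, 7, 11, 3, 4, 9, 1, 12] sum 90, len 15
Shortest qualifying length: 14.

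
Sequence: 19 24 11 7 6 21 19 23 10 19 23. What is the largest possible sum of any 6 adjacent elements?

[19, 24, 11, 7, 6, 21] → sum 88
[24, 11, 7, 6, 21, 19] → sum 88
[11, 7, 6, 21, 19, 23] → sum 87
[7, 6, 21, 19, 23, 10] → sum 86
[6, 21, 19, 23, 10, 19] → sum 98
[21, 19, 23, 10, 19, 23] → sum 115
Largest of these is 115.

115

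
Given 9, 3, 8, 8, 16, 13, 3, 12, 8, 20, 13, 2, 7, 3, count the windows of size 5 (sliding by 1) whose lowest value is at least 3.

[9, 3, 8, 8, 16] → min 3  ≥ 3 ✓
[3, 8, 8, 16, 13] → min 3  ≥ 3 ✓
[8, 8, 16, 13, 3] → min 3  ≥ 3 ✓
[8, 16, 13, 3, 12] → min 3  ≥ 3 ✓
[16, 13, 3, 12, 8] → min 3  ≥ 3 ✓
[13, 3, 12, 8, 20] → min 3  ≥ 3 ✓
[3, 12, 8, 20, 13] → min 3  ≥ 3 ✓
[12, 8, 20, 13, 2] → min 2
[8, 20, 13, 2, 7] → min 2
[20, 13, 2, 7, 3] → min 2
7 windows satisfy the condition.

7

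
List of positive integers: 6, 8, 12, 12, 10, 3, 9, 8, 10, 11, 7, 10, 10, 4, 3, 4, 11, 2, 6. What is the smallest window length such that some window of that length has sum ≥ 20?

Extend right; whenever the sum reaches 20, record the length and shrink from the left:
add 6: running sum 6 < 20
add 8: running sum 14 < 20
end 2: [8, 12] sum 20, len 2
end 3: [12, 12] sum 24, len 2
end 4: [12, 10] sum 22, len 2
end 5: [12, 10, 3] sum 25, len 3
end 6: [10, 3, 9] sum 22, len 3
end 7: [3, 9, 8] sum 20, len 3
end 8: [9, 8, 10] sum 27, len 3
end 9: [10, 11] sum 21, len 2
end 10: [10, 11, 7] sum 28, len 3
end 11: [11, 7, 10] sum 28, len 3
end 12: [10, 10] sum 20, len 2
end 13: [10, 10, 4] sum 24, len 3
end 14: [10, 10, 4, 3] sum 27, len 4
end 15: [10, 4, 3, 4] sum 21, len 4
end 16: [4, 3, 4, 11] sum 22, len 4
end 17: [3, 4, 11, 2] sum 20, len 4
end 18: [4, 11, 2, 6] sum 23, len 4
Shortest qualifying length: 2.

2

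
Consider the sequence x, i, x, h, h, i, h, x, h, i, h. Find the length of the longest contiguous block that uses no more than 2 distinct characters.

Extend right; when distinct count exceeds 2, shrink from the left:
[x] 1 distinct, len 1
[x, i] 2 distinct, len 2
[x, i, x] 2 distinct, len 3
[x, h] 2 distinct, len 2
[x, h, h] 2 distinct, len 3
[h, h, i] 2 distinct, len 3
[h, h, i, h] 2 distinct, len 4
[h, x] 2 distinct, len 2
[h, x, h] 2 distinct, len 3
[h, i] 2 distinct, len 2
[h, i, h] 2 distinct, len 3
Longest length with ≤2 distinct: 4.

4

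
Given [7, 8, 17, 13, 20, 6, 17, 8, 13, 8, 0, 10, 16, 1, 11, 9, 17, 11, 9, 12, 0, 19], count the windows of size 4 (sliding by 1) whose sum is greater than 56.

1

7 8 17 13 → sum 45
8 17 13 20 → sum 58  > 56 ✓
17 13 20 6 → sum 56
13 20 6 17 → sum 56
20 6 17 8 → sum 51
6 17 8 13 → sum 44
17 8 13 8 → sum 46
8 13 8 0 → sum 29
13 8 0 10 → sum 31
8 0 10 16 → sum 34
0 10 16 1 → sum 27
10 16 1 11 → sum 38
16 1 11 9 → sum 37
1 11 9 17 → sum 38
11 9 17 11 → sum 48
9 17 11 9 → sum 46
17 11 9 12 → sum 49
11 9 12 0 → sum 32
9 12 0 19 → sum 40
1 window satisfy the condition.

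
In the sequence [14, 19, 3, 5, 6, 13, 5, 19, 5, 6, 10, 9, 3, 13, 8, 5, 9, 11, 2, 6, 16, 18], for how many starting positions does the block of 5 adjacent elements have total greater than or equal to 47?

(14, 19, 3, 5, 6) → sum 47  ≥ 47 ✓
(19, 3, 5, 6, 13) → sum 46
(3, 5, 6, 13, 5) → sum 32
(5, 6, 13, 5, 19) → sum 48  ≥ 47 ✓
(6, 13, 5, 19, 5) → sum 48  ≥ 47 ✓
(13, 5, 19, 5, 6) → sum 48  ≥ 47 ✓
(5, 19, 5, 6, 10) → sum 45
(19, 5, 6, 10, 9) → sum 49  ≥ 47 ✓
(5, 6, 10, 9, 3) → sum 33
(6, 10, 9, 3, 13) → sum 41
(10, 9, 3, 13, 8) → sum 43
(9, 3, 13, 8, 5) → sum 38
(3, 13, 8, 5, 9) → sum 38
(13, 8, 5, 9, 11) → sum 46
(8, 5, 9, 11, 2) → sum 35
(5, 9, 11, 2, 6) → sum 33
(9, 11, 2, 6, 16) → sum 44
(11, 2, 6, 16, 18) → sum 53  ≥ 47 ✓
6 windows satisfy the condition.

6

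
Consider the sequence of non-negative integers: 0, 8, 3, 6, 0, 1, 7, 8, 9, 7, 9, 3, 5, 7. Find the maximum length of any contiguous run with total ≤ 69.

13

[0] sum 0 len 1
[0, 8] sum 8 len 2
[0, 8, 3] sum 11 len 3
[0, 8, 3, 6] sum 17 len 4
[0, 8, 3, 6, 0] sum 17 len 5
[0, 8, 3, 6, 0, 1] sum 18 len 6
[0, 8, 3, 6, 0, 1, 7] sum 25 len 7
[0, 8, 3, 6, 0, 1, 7, 8] sum 33 len 8
[0, 8, 3, 6, 0, 1, 7, 8, 9] sum 42 len 9
[0, 8, 3, 6, 0, 1, 7, 8, 9, 7] sum 49 len 10
[0, 8, 3, 6, 0, 1, 7, 8, 9, 7, 9] sum 58 len 11
[0, 8, 3, 6, 0, 1, 7, 8, 9, 7, 9, 3] sum 61 len 12
[0, 8, 3, 6, 0, 1, 7, 8, 9, 7, 9, 3, 5] sum 66 len 13
[3, 6, 0, 1, 7, 8, 9, 7, 9, 3, 5, 7] sum 65 len 12
Longest length seen: 13.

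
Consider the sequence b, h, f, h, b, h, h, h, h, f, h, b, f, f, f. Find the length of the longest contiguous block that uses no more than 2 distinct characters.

6

Extend right; when distinct count exceeds 2, shrink from the left:
[b] 1 distinct, len 1
[b, h] 2 distinct, len 2
[h, f] 2 distinct, len 2
[h, f, h] 2 distinct, len 3
[h, b] 2 distinct, len 2
[h, b, h] 2 distinct, len 3
[h, b, h, h] 2 distinct, len 4
[h, b, h, h, h] 2 distinct, len 5
[h, b, h, h, h, h] 2 distinct, len 6
[h, h, h, h, f] 2 distinct, len 5
[h, h, h, h, f, h] 2 distinct, len 6
[h, b] 2 distinct, len 2
[b, f] 2 distinct, len 2
[b, f, f] 2 distinct, len 3
[b, f, f, f] 2 distinct, len 4
Longest length with ≤2 distinct: 6.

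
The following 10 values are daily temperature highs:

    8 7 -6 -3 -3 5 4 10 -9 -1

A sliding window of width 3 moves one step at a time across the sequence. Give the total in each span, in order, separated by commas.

(8, 7, -6) → sum 9
(7, -6, -3) → sum -2
(-6, -3, -3) → sum -12
(-3, -3, 5) → sum -1
(-3, 5, 4) → sum 6
(5, 4, 10) → sum 19
(4, 10, -9) → sum 5
(10, -9, -1) → sum 0

9, -2, -12, -1, 6, 19, 5, 0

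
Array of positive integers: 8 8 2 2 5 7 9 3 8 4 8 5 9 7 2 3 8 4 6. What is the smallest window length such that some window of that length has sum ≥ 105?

add 8: running sum 8 < 105
add 8: running sum 16 < 105
add 2: running sum 18 < 105
add 2: running sum 20 < 105
add 5: running sum 25 < 105
add 7: running sum 32 < 105
add 9: running sum 41 < 105
add 3: running sum 44 < 105
add 8: running sum 52 < 105
add 4: running sum 56 < 105
add 8: running sum 64 < 105
add 5: running sum 69 < 105
add 9: running sum 78 < 105
add 7: running sum 85 < 105
add 2: running sum 87 < 105
add 3: running sum 90 < 105
add 8: running sum 98 < 105
add 4: running sum 102 < 105
end 18: [8, 8, 2, 2, 5, 7, 9, 3, 8, 4, 8, 5, 9, 7, 2, 3, 8, 4, 6] sum 108, len 19
Shortest qualifying length: 19.

19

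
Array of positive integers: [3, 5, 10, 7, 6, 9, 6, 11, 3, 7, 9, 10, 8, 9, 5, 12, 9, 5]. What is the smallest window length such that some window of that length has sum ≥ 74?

add 3: running sum 3 < 74
add 5: running sum 8 < 74
add 10: running sum 18 < 74
add 7: running sum 25 < 74
add 6: running sum 31 < 74
add 9: running sum 40 < 74
add 6: running sum 46 < 74
add 11: running sum 57 < 74
add 3: running sum 60 < 74
add 7: running sum 67 < 74
add 9: shortest ending here [3, 5, 10, 7, 6, 9, 6, 11, 3, 7, 9] sum 76, len 11
add 10: shortest ending here [10, 7, 6, 9, 6, 11, 3, 7, 9, 10] sum 78, len 10
add 8: shortest ending here [7, 6, 9, 6, 11, 3, 7, 9, 10, 8] sum 76, len 10
add 9: shortest ending here [6, 9, 6, 11, 3, 7, 9, 10, 8, 9] sum 78, len 10
add 5: shortest ending here [9, 6, 11, 3, 7, 9, 10, 8, 9, 5] sum 77, len 10
add 12: shortest ending here [11, 3, 7, 9, 10, 8, 9, 5, 12] sum 74, len 9
add 9: shortest ending here [11, 3, 7, 9, 10, 8, 9, 5, 12, 9] sum 83, len 10
add 5: shortest ending here [7, 9, 10, 8, 9, 5, 12, 9, 5] sum 74, len 9
Shortest qualifying length: 9.

9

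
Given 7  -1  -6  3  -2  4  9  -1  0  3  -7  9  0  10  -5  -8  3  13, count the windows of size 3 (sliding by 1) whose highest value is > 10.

[7, -1, -6] → max 7
[-1, -6, 3] → max 3
[-6, 3, -2] → max 3
[3, -2, 4] → max 4
[-2, 4, 9] → max 9
[4, 9, -1] → max 9
[9, -1, 0] → max 9
[-1, 0, 3] → max 3
[0, 3, -7] → max 3
[3, -7, 9] → max 9
[-7, 9, 0] → max 9
[9, 0, 10] → max 10
[0, 10, -5] → max 10
[10, -5, -8] → max 10
[-5, -8, 3] → max 3
[-8, 3, 13] → max 13  > 10 ✓
1 window satisfy the condition.

1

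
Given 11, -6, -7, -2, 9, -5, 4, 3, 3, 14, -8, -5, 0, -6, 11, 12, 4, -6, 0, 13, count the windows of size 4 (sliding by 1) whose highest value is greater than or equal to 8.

15

11 -6 -7 -2 → max 11  ≥ 8 ✓
-6 -7 -2 9 → max 9  ≥ 8 ✓
-7 -2 9 -5 → max 9  ≥ 8 ✓
-2 9 -5 4 → max 9  ≥ 8 ✓
9 -5 4 3 → max 9  ≥ 8 ✓
-5 4 3 3 → max 4
4 3 3 14 → max 14  ≥ 8 ✓
3 3 14 -8 → max 14  ≥ 8 ✓
3 14 -8 -5 → max 14  ≥ 8 ✓
14 -8 -5 0 → max 14  ≥ 8 ✓
-8 -5 0 -6 → max 0
-5 0 -6 11 → max 11  ≥ 8 ✓
0 -6 11 12 → max 12  ≥ 8 ✓
-6 11 12 4 → max 12  ≥ 8 ✓
11 12 4 -6 → max 12  ≥ 8 ✓
12 4 -6 0 → max 12  ≥ 8 ✓
4 -6 0 13 → max 13  ≥ 8 ✓
15 windows satisfy the condition.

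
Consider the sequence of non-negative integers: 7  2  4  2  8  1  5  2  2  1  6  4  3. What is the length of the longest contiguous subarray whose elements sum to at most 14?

Extend to the right; shrink from the left whenever the sum exceeds 14:
add 7: [7] sum 7, len 1
add 2: [7, 2] sum 9, len 2
add 4: [7, 2, 4] sum 13, len 3
add 2: [2, 4, 2] sum 8, len 3
add 8: [4, 2, 8] sum 14, len 3
add 1: [2, 8, 1] sum 11, len 3
add 5: [8, 1, 5] sum 14, len 3
add 2: [1, 5, 2] sum 8, len 3
add 2: [1, 5, 2, 2] sum 10, len 4
add 1: [1, 5, 2, 2, 1] sum 11, len 5
add 6: [2, 2, 1, 6] sum 11, len 4
add 4: [2, 1, 6, 4] sum 13, len 4
add 3: [1, 6, 4, 3] sum 14, len 4
Longest length seen: 5.

5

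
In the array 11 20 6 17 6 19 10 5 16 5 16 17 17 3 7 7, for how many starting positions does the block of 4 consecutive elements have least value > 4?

[11, 20, 6, 17] → min 6  > 4 ✓
[20, 6, 17, 6] → min 6  > 4 ✓
[6, 17, 6, 19] → min 6  > 4 ✓
[17, 6, 19, 10] → min 6  > 4 ✓
[6, 19, 10, 5] → min 5  > 4 ✓
[19, 10, 5, 16] → min 5  > 4 ✓
[10, 5, 16, 5] → min 5  > 4 ✓
[5, 16, 5, 16] → min 5  > 4 ✓
[16, 5, 16, 17] → min 5  > 4 ✓
[5, 16, 17, 17] → min 5  > 4 ✓
[16, 17, 17, 3] → min 3
[17, 17, 3, 7] → min 3
[17, 3, 7, 7] → min 3
10 windows satisfy the condition.

10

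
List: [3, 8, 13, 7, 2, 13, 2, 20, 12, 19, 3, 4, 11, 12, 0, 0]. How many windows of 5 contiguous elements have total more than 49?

3

3 8 13 7 2 → sum 33
8 13 7 2 13 → sum 43
13 7 2 13 2 → sum 37
7 2 13 2 20 → sum 44
2 13 2 20 12 → sum 49
13 2 20 12 19 → sum 66  > 49 ✓
2 20 12 19 3 → sum 56  > 49 ✓
20 12 19 3 4 → sum 58  > 49 ✓
12 19 3 4 11 → sum 49
19 3 4 11 12 → sum 49
3 4 11 12 0 → sum 30
4 11 12 0 0 → sum 27
3 windows satisfy the condition.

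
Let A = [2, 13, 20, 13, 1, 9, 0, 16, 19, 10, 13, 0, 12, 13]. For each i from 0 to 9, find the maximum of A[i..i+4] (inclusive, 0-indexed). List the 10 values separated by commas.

20, 20, 20, 16, 19, 19, 19, 19, 19, 13

Sliding a size-5 window across the 14 values:
(2, 13, 20, 13, 1) → max 20
(13, 20, 13, 1, 9) → max 20
(20, 13, 1, 9, 0) → max 20
(13, 1, 9, 0, 16) → max 16
(1, 9, 0, 16, 19) → max 19
(9, 0, 16, 19, 10) → max 19
(0, 16, 19, 10, 13) → max 19
(16, 19, 10, 13, 0) → max 19
(19, 10, 13, 0, 12) → max 19
(10, 13, 0, 12, 13) → max 13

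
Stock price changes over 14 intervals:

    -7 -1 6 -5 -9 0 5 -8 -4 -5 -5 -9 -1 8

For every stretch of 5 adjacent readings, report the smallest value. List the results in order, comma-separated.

-9, -9, -9, -9, -9, -8, -8, -9, -9, -9

-7 -1 6 -5 -9 → min -9
-1 6 -5 -9 0 → min -9
6 -5 -9 0 5 → min -9
-5 -9 0 5 -8 → min -9
-9 0 5 -8 -4 → min -9
0 5 -8 -4 -5 → min -8
5 -8 -4 -5 -5 → min -8
-8 -4 -5 -5 -9 → min -9
-4 -5 -5 -9 -1 → min -9
-5 -5 -9 -1 8 → min -9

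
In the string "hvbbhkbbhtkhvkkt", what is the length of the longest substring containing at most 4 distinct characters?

add h: window [h] (1 distinct), len 1
add v: window [h, v] (2 distinct), len 2
add b: window [h, v, b] (3 distinct), len 3
add b: window [h, v, b, b] (3 distinct), len 4
add h: window [h, v, b, b, h] (3 distinct), len 5
add k: window [h, v, b, b, h, k] (4 distinct), len 6
add b: window [h, v, b, b, h, k, b] (4 distinct), len 7
add b: window [h, v, b, b, h, k, b, b] (4 distinct), len 8
add h: window [h, v, b, b, h, k, b, b, h] (4 distinct), len 9
add t: window [b, b, h, k, b, b, h, t] (4 distinct), len 8
add k: window [b, b, h, k, b, b, h, t, k] (4 distinct), len 9
add h: window [b, b, h, k, b, b, h, t, k, h] (4 distinct), len 10
add v: window [h, t, k, h, v] (4 distinct), len 5
add k: window [h, t, k, h, v, k] (4 distinct), len 6
add k: window [h, t, k, h, v, k, k] (4 distinct), len 7
add t: window [h, t, k, h, v, k, k, t] (4 distinct), len 8
Longest length with ≤4 distinct: 10.

10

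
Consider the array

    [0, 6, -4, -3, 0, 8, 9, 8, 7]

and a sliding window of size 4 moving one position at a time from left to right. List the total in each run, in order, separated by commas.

-1, -1, 1, 14, 25, 32

Sliding a size-4 window across the 9 values:
[0, 6, -4, -3] → sum -1
[6, -4, -3, 0] → sum -1
[-4, -3, 0, 8] → sum 1
[-3, 0, 8, 9] → sum 14
[0, 8, 9, 8] → sum 25
[8, 9, 8, 7] → sum 32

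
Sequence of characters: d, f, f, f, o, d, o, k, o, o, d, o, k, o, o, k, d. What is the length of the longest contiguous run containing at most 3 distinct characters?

add d: window [d] (1 distinct), len 1
add f: window [d, f] (2 distinct), len 2
add f: window [d, f, f] (2 distinct), len 3
add f: window [d, f, f, f] (2 distinct), len 4
add o: window [d, f, f, f, o] (3 distinct), len 5
add d: window [d, f, f, f, o, d] (3 distinct), len 6
add o: window [d, f, f, f, o, d, o] (3 distinct), len 7
add k: window [o, d, o, k] (3 distinct), len 4
add o: window [o, d, o, k, o] (3 distinct), len 5
add o: window [o, d, o, k, o, o] (3 distinct), len 6
add d: window [o, d, o, k, o, o, d] (3 distinct), len 7
add o: window [o, d, o, k, o, o, d, o] (3 distinct), len 8
add k: window [o, d, o, k, o, o, d, o, k] (3 distinct), len 9
add o: window [o, d, o, k, o, o, d, o, k, o] (3 distinct), len 10
add o: window [o, d, o, k, o, o, d, o, k, o, o] (3 distinct), len 11
add k: window [o, d, o, k, o, o, d, o, k, o, o, k] (3 distinct), len 12
add d: window [o, d, o, k, o, o, d, o, k, o, o, k, d] (3 distinct), len 13
Longest length with ≤3 distinct: 13.

13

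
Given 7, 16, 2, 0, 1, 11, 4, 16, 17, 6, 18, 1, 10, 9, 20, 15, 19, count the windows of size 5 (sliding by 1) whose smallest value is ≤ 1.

10

[7, 16, 2, 0, 1] → min 0  ≤ 1 ✓
[16, 2, 0, 1, 11] → min 0  ≤ 1 ✓
[2, 0, 1, 11, 4] → min 0  ≤ 1 ✓
[0, 1, 11, 4, 16] → min 0  ≤ 1 ✓
[1, 11, 4, 16, 17] → min 1  ≤ 1 ✓
[11, 4, 16, 17, 6] → min 4
[4, 16, 17, 6, 18] → min 4
[16, 17, 6, 18, 1] → min 1  ≤ 1 ✓
[17, 6, 18, 1, 10] → min 1  ≤ 1 ✓
[6, 18, 1, 10, 9] → min 1  ≤ 1 ✓
[18, 1, 10, 9, 20] → min 1  ≤ 1 ✓
[1, 10, 9, 20, 15] → min 1  ≤ 1 ✓
[10, 9, 20, 15, 19] → min 9
10 windows satisfy the condition.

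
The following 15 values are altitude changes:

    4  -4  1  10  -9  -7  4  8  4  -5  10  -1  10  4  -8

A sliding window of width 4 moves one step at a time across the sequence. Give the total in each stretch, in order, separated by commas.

11, -2, -5, -2, -4, 9, 11, 17, 8, 14, 23, 5

(4, -4, 1, 10) → sum 11
(-4, 1, 10, -9) → sum -2
(1, 10, -9, -7) → sum -5
(10, -9, -7, 4) → sum -2
(-9, -7, 4, 8) → sum -4
(-7, 4, 8, 4) → sum 9
(4, 8, 4, -5) → sum 11
(8, 4, -5, 10) → sum 17
(4, -5, 10, -1) → sum 8
(-5, 10, -1, 10) → sum 14
(10, -1, 10, 4) → sum 23
(-1, 10, 4, -8) → sum 5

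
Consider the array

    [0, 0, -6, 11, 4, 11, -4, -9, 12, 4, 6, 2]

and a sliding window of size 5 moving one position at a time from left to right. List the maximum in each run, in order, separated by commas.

11, 11, 11, 11, 12, 12, 12, 12

[0, 0, -6, 11, 4] → max 11
[0, -6, 11, 4, 11] → max 11
[-6, 11, 4, 11, -4] → max 11
[11, 4, 11, -4, -9] → max 11
[4, 11, -4, -9, 12] → max 12
[11, -4, -9, 12, 4] → max 12
[-4, -9, 12, 4, 6] → max 12
[-9, 12, 4, 6, 2] → max 12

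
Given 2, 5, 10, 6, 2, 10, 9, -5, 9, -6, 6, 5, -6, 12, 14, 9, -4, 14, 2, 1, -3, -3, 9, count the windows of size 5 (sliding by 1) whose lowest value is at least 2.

2 5 10 6 2 → min 2  ≥ 2 ✓
5 10 6 2 10 → min 2  ≥ 2 ✓
10 6 2 10 9 → min 2  ≥ 2 ✓
6 2 10 9 -5 → min -5
2 10 9 -5 9 → min -5
10 9 -5 9 -6 → min -6
9 -5 9 -6 6 → min -6
-5 9 -6 6 5 → min -6
9 -6 6 5 -6 → min -6
-6 6 5 -6 12 → min -6
6 5 -6 12 14 → min -6
5 -6 12 14 9 → min -6
-6 12 14 9 -4 → min -6
12 14 9 -4 14 → min -4
14 9 -4 14 2 → min -4
9 -4 14 2 1 → min -4
-4 14 2 1 -3 → min -4
14 2 1 -3 -3 → min -3
2 1 -3 -3 9 → min -3
3 windows satisfy the condition.

3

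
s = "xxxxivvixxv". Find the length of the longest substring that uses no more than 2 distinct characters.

Extend right; when distinct count exceeds 2, shrink from the left:
add x: window [x] (1 distinct), len 1
add x: window [x, x] (1 distinct), len 2
add x: window [x, x, x] (1 distinct), len 3
add x: window [x, x, x, x] (1 distinct), len 4
add i: window [x, x, x, x, i] (2 distinct), len 5
add v: window [i, v] (2 distinct), len 2
add v: window [i, v, v] (2 distinct), len 3
add i: window [i, v, v, i] (2 distinct), len 4
add x: window [i, x] (2 distinct), len 2
add x: window [i, x, x] (2 distinct), len 3
add v: window [x, x, v] (2 distinct), len 3
Longest length with ≤2 distinct: 5.

5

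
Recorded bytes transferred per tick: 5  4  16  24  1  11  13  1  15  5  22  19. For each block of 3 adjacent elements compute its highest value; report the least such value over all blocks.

[5, 4, 16] → max 16
[4, 16, 24] → max 24
[16, 24, 1] → max 24
[24, 1, 11] → max 24
[1, 11, 13] → max 13
[11, 13, 1] → max 13
[13, 1, 15] → max 15
[1, 15, 5] → max 15
[15, 5, 22] → max 22
[5, 22, 19] → max 22
Least of these is 13.

13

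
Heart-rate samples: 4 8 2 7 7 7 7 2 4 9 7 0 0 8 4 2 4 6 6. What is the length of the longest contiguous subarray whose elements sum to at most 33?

8

Extend to the right; shrink from the left whenever the sum exceeds 33:
add 4: [4] sum 4, len 1
add 8: [4, 8] sum 12, len 2
add 2: [4, 8, 2] sum 14, len 3
add 7: [4, 8, 2, 7] sum 21, len 4
add 7: [4, 8, 2, 7, 7] sum 28, len 5
add 7: [8, 2, 7, 7, 7] sum 31, len 5
add 7: [2, 7, 7, 7, 7] sum 30, len 5
add 2: [2, 7, 7, 7, 7, 2] sum 32, len 6
add 4: [7, 7, 7, 2, 4] sum 27, len 5
add 9: [7, 7, 2, 4, 9] sum 29, len 5
add 7: [7, 2, 4, 9, 7] sum 29, len 5
add 0: [7, 2, 4, 9, 7, 0] sum 29, len 6
add 0: [7, 2, 4, 9, 7, 0, 0] sum 29, len 7
add 8: [2, 4, 9, 7, 0, 0, 8] sum 30, len 7
add 4: [4, 9, 7, 0, 0, 8, 4] sum 32, len 7
add 2: [9, 7, 0, 0, 8, 4, 2] sum 30, len 7
add 4: [7, 0, 0, 8, 4, 2, 4] sum 25, len 7
add 6: [7, 0, 0, 8, 4, 2, 4, 6] sum 31, len 8
add 6: [0, 0, 8, 4, 2, 4, 6, 6] sum 30, len 8
Longest length seen: 8.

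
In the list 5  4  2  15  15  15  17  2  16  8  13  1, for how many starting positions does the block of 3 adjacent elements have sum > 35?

3

5 4 2 → sum 11
4 2 15 → sum 21
2 15 15 → sum 32
15 15 15 → sum 45  > 35 ✓
15 15 17 → sum 47  > 35 ✓
15 17 2 → sum 34
17 2 16 → sum 35
2 16 8 → sum 26
16 8 13 → sum 37  > 35 ✓
8 13 1 → sum 22
3 windows satisfy the condition.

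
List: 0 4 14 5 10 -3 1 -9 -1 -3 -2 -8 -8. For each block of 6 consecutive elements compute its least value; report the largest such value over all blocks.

(0, 4, 14, 5, 10, -3) → min -3
(4, 14, 5, 10, -3, 1) → min -3
(14, 5, 10, -3, 1, -9) → min -9
(5, 10, -3, 1, -9, -1) → min -9
(10, -3, 1, -9, -1, -3) → min -9
(-3, 1, -9, -1, -3, -2) → min -9
(1, -9, -1, -3, -2, -8) → min -9
(-9, -1, -3, -2, -8, -8) → min -9
Largest of these is -3.

-3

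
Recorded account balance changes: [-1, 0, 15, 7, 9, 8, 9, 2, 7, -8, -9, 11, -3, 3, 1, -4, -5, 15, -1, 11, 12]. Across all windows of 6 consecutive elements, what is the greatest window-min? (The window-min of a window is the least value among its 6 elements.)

2

(-1, 0, 15, 7, 9, 8) → min -1
(0, 15, 7, 9, 8, 9) → min 0
(15, 7, 9, 8, 9, 2) → min 2
(7, 9, 8, 9, 2, 7) → min 2
(9, 8, 9, 2, 7, -8) → min -8
(8, 9, 2, 7, -8, -9) → min -9
(9, 2, 7, -8, -9, 11) → min -9
(2, 7, -8, -9, 11, -3) → min -9
(7, -8, -9, 11, -3, 3) → min -9
(-8, -9, 11, -3, 3, 1) → min -9
(-9, 11, -3, 3, 1, -4) → min -9
(11, -3, 3, 1, -4, -5) → min -5
(-3, 3, 1, -4, -5, 15) → min -5
(3, 1, -4, -5, 15, -1) → min -5
(1, -4, -5, 15, -1, 11) → min -5
(-4, -5, 15, -1, 11, 12) → min -5
Greatest of these is 2.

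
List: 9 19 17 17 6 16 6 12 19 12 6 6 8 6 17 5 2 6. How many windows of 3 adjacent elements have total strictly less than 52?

[9, 19, 17] → sum 45  < 52 ✓
[19, 17, 17] → sum 53
[17, 17, 6] → sum 40  < 52 ✓
[17, 6, 16] → sum 39  < 52 ✓
[6, 16, 6] → sum 28  < 52 ✓
[16, 6, 12] → sum 34  < 52 ✓
[6, 12, 19] → sum 37  < 52 ✓
[12, 19, 12] → sum 43  < 52 ✓
[19, 12, 6] → sum 37  < 52 ✓
[12, 6, 6] → sum 24  < 52 ✓
[6, 6, 8] → sum 20  < 52 ✓
[6, 8, 6] → sum 20  < 52 ✓
[8, 6, 17] → sum 31  < 52 ✓
[6, 17, 5] → sum 28  < 52 ✓
[17, 5, 2] → sum 24  < 52 ✓
[5, 2, 6] → sum 13  < 52 ✓
15 windows satisfy the condition.

15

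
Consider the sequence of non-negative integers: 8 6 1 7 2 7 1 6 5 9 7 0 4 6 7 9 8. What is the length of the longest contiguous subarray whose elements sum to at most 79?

15

Extend to the right; shrink from the left whenever the sum exceeds 79:
[8] sum 8 len 1
[8, 6] sum 14 len 2
[8, 6, 1] sum 15 len 3
[8, 6, 1, 7] sum 22 len 4
[8, 6, 1, 7, 2] sum 24 len 5
[8, 6, 1, 7, 2, 7] sum 31 len 6
[8, 6, 1, 7, 2, 7, 1] sum 32 len 7
[8, 6, 1, 7, 2, 7, 1, 6] sum 38 len 8
[8, 6, 1, 7, 2, 7, 1, 6, 5] sum 43 len 9
[8, 6, 1, 7, 2, 7, 1, 6, 5, 9] sum 52 len 10
[8, 6, 1, 7, 2, 7, 1, 6, 5, 9, 7] sum 59 len 11
[8, 6, 1, 7, 2, 7, 1, 6, 5, 9, 7, 0] sum 59 len 12
[8, 6, 1, 7, 2, 7, 1, 6, 5, 9, 7, 0, 4] sum 63 len 13
[8, 6, 1, 7, 2, 7, 1, 6, 5, 9, 7, 0, 4, 6] sum 69 len 14
[8, 6, 1, 7, 2, 7, 1, 6, 5, 9, 7, 0, 4, 6, 7] sum 76 len 15
[6, 1, 7, 2, 7, 1, 6, 5, 9, 7, 0, 4, 6, 7, 9] sum 77 len 15
[1, 7, 2, 7, 1, 6, 5, 9, 7, 0, 4, 6, 7, 9, 8] sum 79 len 15
Longest length seen: 15.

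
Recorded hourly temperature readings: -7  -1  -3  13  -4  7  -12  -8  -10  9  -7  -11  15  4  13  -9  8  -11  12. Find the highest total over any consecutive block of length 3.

-7 -1 -3 → sum -11
-1 -3 13 → sum 9
-3 13 -4 → sum 6
13 -4 7 → sum 16
-4 7 -12 → sum -9
7 -12 -8 → sum -13
-12 -8 -10 → sum -30
-8 -10 9 → sum -9
-10 9 -7 → sum -8
9 -7 -11 → sum -9
-7 -11 15 → sum -3
-11 15 4 → sum 8
15 4 13 → sum 32
4 13 -9 → sum 8
13 -9 8 → sum 12
-9 8 -11 → sum -12
8 -11 12 → sum 9
Highest of these is 32.

32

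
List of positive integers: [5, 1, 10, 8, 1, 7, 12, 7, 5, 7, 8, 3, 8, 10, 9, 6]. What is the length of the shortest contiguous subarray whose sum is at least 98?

14

Extend right; whenever the sum reaches 98, record the length and shrink from the left:
add 5: running sum 5 < 98
add 1: running sum 6 < 98
add 10: running sum 16 < 98
add 8: running sum 24 < 98
add 1: running sum 25 < 98
add 7: running sum 32 < 98
add 12: running sum 44 < 98
add 7: running sum 51 < 98
add 5: running sum 56 < 98
add 7: running sum 63 < 98
add 8: running sum 71 < 98
add 3: running sum 74 < 98
add 8: running sum 82 < 98
add 10: running sum 92 < 98
end 14: [5, 1, 10, 8, 1, 7, 12, 7, 5, 7, 8, 3, 8, 10, 9] sum 101, len 15
end 15: [10, 8, 1, 7, 12, 7, 5, 7, 8, 3, 8, 10, 9, 6] sum 101, len 14
Shortest qualifying length: 14.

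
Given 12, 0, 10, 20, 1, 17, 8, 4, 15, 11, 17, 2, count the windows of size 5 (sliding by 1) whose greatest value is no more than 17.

4

(12, 0, 10, 20, 1) → max 20
(0, 10, 20, 1, 17) → max 20
(10, 20, 1, 17, 8) → max 20
(20, 1, 17, 8, 4) → max 20
(1, 17, 8, 4, 15) → max 17  ≤ 17 ✓
(17, 8, 4, 15, 11) → max 17  ≤ 17 ✓
(8, 4, 15, 11, 17) → max 17  ≤ 17 ✓
(4, 15, 11, 17, 2) → max 17  ≤ 17 ✓
4 windows satisfy the condition.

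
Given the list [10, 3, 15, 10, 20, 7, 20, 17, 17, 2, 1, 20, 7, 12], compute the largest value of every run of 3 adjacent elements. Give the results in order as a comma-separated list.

15, 15, 20, 20, 20, 20, 20, 17, 17, 20, 20, 20

Sliding a size-3 window across the 14 values:
10 3 15 → max 15
3 15 10 → max 15
15 10 20 → max 20
10 20 7 → max 20
20 7 20 → max 20
7 20 17 → max 20
20 17 17 → max 20
17 17 2 → max 17
17 2 1 → max 17
2 1 20 → max 20
1 20 7 → max 20
20 7 12 → max 20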